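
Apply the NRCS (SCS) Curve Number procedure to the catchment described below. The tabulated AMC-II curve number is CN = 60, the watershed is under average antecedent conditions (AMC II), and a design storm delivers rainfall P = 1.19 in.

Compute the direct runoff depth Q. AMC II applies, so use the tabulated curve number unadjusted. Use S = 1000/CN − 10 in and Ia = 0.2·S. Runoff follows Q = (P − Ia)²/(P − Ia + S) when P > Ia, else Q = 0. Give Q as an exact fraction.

Average conditions: CN = 60 (no AMC adjustment).
Retention S: 1000/CN − 10 with CN=60.000 → S = 20/3 ≈ 6.667 in
Ia = 0.2S: 0.2·6.667 = 1.333 in (exactly 4/3)
P = 1.190 ≤ Ia = 1.333 in: entire storm abstracted, Q = 0.

Q = 0 in ≈ 0.000 in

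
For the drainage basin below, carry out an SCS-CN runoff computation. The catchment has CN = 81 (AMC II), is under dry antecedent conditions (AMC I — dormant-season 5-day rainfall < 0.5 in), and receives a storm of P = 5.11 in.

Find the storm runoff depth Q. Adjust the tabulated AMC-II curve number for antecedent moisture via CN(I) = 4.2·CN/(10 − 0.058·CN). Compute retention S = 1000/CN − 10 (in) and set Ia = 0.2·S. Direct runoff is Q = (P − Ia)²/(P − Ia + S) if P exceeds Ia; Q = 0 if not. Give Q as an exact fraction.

Q = 461327582521/277128791100 in ≈ 1.665 in

CN(I) from CN(II)=81: (4.2·81)/(10 − 0.058·81) = 170100/2651 ≈ 64.164
S = 1000/(170100/2651) − 10 = 9500/1701 in ≈ 5.585 in
Initial abstraction Ia = S/5 = (9500/1701)/5 = 1900/1701 ≈ 1.117 in
Since P=5.110 > Ia=1.117: effective rainfall P−Ia = 679211/170100 in
Runoff Q = (P−Ia)²/(P−Ia+S) = (3.993)²/(3.993+5.585) = 461327582521/277128791100 ≈ 1.665 in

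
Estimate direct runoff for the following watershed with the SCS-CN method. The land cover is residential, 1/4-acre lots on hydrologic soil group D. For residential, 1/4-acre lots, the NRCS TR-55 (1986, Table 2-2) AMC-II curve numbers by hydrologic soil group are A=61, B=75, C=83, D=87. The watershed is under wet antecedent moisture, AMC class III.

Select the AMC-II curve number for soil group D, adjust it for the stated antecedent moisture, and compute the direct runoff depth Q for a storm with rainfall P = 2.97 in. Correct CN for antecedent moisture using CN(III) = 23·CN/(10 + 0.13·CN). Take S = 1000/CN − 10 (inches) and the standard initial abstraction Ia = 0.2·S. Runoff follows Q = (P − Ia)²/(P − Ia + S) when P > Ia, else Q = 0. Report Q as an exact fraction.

Q = 322961480209/139729229700 in ≈ 2.311 in

NRCS table: residential, 1/4-acre lots, soil group D → CN(II) = 87
Adjust CN=87 to AMC III: 23·87/(10 + 0.13·87) → 2001 ÷ (2131/100) = 200100/2131 ≈ 93.900
Retention S: 1000/CN − 10 with CN=93.900 → S = 1300/2001 ≈ 0.650 in
Ia = 0.2·(1300/2001) = 260/2001 in ≈ 0.130 in
P − Ia = 2.970 − 0.130 = 568297/200100 ≈ 2.840 in (> 0, runoff occurs)
Runoff Q = (P−Ia)²/(P−Ia+S) = (2.840)²/(2.840+0.650) = 322961480209/139729229700 ≈ 2.311 in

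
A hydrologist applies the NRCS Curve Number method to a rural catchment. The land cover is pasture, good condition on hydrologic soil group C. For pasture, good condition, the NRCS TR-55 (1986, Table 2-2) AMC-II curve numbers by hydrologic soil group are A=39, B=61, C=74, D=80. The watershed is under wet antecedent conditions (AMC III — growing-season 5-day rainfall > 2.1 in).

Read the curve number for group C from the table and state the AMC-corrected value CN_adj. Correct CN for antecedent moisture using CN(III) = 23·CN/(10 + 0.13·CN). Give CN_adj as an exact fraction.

CN_adj = 85100/981 ≈ 86.748

NRCS table: pasture, good condition, soil group C → CN(II) = 74
Adjust CN=74 to AMC III: 23·74/(10 + 0.13·74) → 1702 ÷ (981/50) = 85100/981 ≈ 86.748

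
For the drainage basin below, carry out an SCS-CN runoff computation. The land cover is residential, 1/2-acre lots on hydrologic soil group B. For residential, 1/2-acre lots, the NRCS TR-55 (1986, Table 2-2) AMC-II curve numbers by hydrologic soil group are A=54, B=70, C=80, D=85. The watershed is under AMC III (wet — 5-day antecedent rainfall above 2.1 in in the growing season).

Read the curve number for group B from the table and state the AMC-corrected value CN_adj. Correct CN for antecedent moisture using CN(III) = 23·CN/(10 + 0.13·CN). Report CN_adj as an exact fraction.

CN_adj = 16100/191 ≈ 84.293

NRCS table: residential, 1/2-acre lots, soil group B → CN(II) = 70
Wet (AMC III): CN(III) = 23·70/(10 + 0.13·70) = 1610/(191/10) = 16100/191 ≈ 84.293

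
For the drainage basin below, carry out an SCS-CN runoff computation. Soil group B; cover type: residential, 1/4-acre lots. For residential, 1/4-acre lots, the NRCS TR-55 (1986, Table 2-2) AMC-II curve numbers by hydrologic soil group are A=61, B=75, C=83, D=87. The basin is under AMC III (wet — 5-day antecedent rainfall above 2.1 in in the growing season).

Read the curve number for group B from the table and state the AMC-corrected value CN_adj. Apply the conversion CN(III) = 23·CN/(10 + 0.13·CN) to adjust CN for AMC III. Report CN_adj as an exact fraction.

NRCS table: residential, 1/4-acre lots, soil group B → CN(II) = 75
Wet (AMC III): CN(III) = 23·75/(10 + 0.13·75) = 1725/(79/4) = 6900/79 ≈ 87.342

CN_adj = 6900/79 ≈ 87.342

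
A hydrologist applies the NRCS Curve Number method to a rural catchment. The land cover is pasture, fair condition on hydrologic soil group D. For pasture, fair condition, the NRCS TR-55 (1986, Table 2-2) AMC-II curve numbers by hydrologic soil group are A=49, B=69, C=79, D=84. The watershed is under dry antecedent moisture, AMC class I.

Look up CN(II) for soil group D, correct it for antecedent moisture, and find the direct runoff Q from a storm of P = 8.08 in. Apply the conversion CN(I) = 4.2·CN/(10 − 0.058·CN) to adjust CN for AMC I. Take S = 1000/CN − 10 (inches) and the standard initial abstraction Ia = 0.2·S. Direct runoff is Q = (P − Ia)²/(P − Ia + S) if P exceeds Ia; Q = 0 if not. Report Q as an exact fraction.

NRCS table: pasture, fair condition, soil group D → CN(II) = 84
Dry (AMC I): CN(I) = 4.2·84/(10 − 0.058·84) = (1764/5)/(641/125) = 44100/641 ≈ 68.799
Retention S: 1000/CN − 10 with CN=68.799 → S = 2000/441 ≈ 4.535 in
Ia = 0.2S: 0.2·4.535 = 0.907 in (exactly 400/441)
P − Ia = 8.080 − 0.907 = 79082/11025 ≈ 7.173 in (> 0, runoff occurs)
Runoff Q = (P−Ia)²/(P−Ia+S) = (7.173)²/(7.173+4.535) = 3126981362/711564525 ≈ 4.395 in

Q = 3126981362/711564525 in ≈ 4.395 in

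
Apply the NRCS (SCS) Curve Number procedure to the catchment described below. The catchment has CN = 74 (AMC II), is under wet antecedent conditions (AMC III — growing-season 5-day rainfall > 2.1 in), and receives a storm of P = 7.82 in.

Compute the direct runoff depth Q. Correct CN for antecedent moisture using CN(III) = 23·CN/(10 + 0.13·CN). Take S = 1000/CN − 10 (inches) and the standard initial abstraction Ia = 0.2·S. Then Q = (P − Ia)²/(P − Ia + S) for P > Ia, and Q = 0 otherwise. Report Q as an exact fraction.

Adjust CN=74 to AMC III: 23·74/(10 + 0.13·74) → 1702 ÷ (981/50) = 85100/981 ≈ 86.748
Retention S: 1000/CN − 10 with CN=86.748 → S = 1300/851 ≈ 1.528 in
Ia = 0.2·(1300/851) = 260/851 in ≈ 0.306 in
P − Ia = 7.820 − 0.306 = 319741/42550 ≈ 7.514 in (> 0, runoff occurs)
Q: (319741/42550)² ÷ (384741/42550) = 102234307081/16370729550 in (≈ 6.245 in)

Q = 102234307081/16370729550 in ≈ 6.245 in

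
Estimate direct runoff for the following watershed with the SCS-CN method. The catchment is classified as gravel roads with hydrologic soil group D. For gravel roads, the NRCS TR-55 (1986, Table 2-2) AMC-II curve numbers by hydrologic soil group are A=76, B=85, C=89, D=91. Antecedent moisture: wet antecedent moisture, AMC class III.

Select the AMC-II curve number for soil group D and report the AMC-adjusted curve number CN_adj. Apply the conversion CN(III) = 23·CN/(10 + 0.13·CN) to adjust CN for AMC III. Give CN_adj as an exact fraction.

CN_adj = 209300/2183 ≈ 95.877

NRCS table: gravel roads, soil group D → CN(II) = 91
Adjust CN=91 to AMC III: 23·91/(10 + 0.13·91) → 2093 ÷ (2183/100) = 209300/2183 ≈ 95.877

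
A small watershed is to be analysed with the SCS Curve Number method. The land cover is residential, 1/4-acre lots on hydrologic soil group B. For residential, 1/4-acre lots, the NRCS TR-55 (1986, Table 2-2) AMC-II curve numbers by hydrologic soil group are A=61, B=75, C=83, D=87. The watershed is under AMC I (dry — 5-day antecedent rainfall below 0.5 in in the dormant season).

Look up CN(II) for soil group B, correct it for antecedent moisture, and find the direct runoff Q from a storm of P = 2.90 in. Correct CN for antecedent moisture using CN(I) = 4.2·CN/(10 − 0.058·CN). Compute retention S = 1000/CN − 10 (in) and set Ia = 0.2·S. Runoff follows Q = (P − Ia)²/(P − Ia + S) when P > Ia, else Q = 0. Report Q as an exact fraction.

NRCS table: residential, 1/4-acre lots, soil group B → CN(II) = 75
CN(I) from CN(II)=75: (4.2·75)/(10 − 0.058·75) = 6300/113 ≈ 55.752
Retention S: 1000/CN − 10 with CN=55.752 → S = 500/63 ≈ 7.937 in
Ia = 0.2·(500/63) = 100/63 in ≈ 1.587 in
P − Ia = 2.900 − 1.587 = 827/630 ≈ 1.313 in (> 0, runoff occurs)
Q = (827/630)²/((827/630) + 500/63) = (683929/396900)/(5827/630) = 683929/3671010 in ≈ 0.186 in

Q = 683929/3671010 in ≈ 0.186 in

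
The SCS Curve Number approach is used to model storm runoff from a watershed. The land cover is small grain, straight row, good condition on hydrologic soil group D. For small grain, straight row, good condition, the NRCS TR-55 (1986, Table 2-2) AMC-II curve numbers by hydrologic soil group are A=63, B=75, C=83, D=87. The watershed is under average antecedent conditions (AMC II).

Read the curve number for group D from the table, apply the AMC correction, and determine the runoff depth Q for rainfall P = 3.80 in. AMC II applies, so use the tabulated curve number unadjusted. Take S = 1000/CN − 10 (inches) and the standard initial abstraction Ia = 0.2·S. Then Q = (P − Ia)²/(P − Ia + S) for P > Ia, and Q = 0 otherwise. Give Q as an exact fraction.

Q = 2319529/945255 in ≈ 2.454 in

NRCS table: small grain, straight row, good condition, soil group D → CN(II) = 87
AMC II — tabulated CN = 87 applies directly.
Retention S: 1000/CN − 10 with CN=87.000 → S = 130/87 ≈ 1.494 in
Initial abstraction Ia = S/5 = (130/87)/5 = 26/87 ≈ 0.299 in
P − Ia = 3.800 − 0.299 = 1523/435 ≈ 3.501 in (> 0, runoff occurs)
Q = (1523/435)²/((1523/435) + 130/87) = (2319529/189225)/(2173/435) = 2319529/945255 in ≈ 2.454 in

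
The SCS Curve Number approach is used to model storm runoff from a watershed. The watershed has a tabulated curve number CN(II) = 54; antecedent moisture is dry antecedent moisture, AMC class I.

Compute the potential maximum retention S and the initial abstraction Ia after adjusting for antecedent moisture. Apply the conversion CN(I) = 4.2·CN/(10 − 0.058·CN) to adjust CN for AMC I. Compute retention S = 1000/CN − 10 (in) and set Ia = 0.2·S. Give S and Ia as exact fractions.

CN(I) from CN(II)=54: (4.2·54)/(10 − 0.058·54) = 56700/1717 ≈ 33.023
Max retention: S = 1000/(56700/1717) − 10 = 11500/567 in (≈ 20.282 in)
Initial abstraction Ia = S/5 = (11500/567)/5 = 2300/567 ≈ 4.056 in

S = 11500/567 in ≈ 20.282 in; Ia = 2300/567 in ≈ 4.056 in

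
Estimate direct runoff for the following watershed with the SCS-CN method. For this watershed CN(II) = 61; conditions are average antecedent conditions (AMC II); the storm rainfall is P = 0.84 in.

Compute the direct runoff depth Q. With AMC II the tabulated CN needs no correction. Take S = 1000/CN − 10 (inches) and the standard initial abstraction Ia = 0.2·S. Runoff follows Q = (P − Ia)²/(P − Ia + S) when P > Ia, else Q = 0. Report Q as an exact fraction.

Q = 0 in ≈ 0.000 in

AMC II — tabulated CN = 61 applies directly.
S = 1000/61 − 10 = 390/61 in ≈ 6.393 in
Ia = 0.2·(390/61) = 78/61 in ≈ 1.279 in
P = 0.840 ≤ Ia = 1.279 in: entire storm abstracted, Q = 0.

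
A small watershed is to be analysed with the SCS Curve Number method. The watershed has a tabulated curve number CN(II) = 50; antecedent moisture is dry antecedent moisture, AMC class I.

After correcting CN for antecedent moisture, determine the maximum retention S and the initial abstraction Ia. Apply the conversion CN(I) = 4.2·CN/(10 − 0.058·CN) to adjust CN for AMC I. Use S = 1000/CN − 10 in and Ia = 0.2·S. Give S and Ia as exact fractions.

S = 500/21 in ≈ 23.810 in; Ia = 100/21 in ≈ 4.762 in

Adjust CN=50 to AMC I: 4.2·50/(10 − 0.058·50) → 210 ÷ (71/10) = 2100/71 ≈ 29.577
S = 1000/(2100/71) − 10 = 500/21 in ≈ 23.810 in
Ia = 0.2·(500/21) = 100/21 in ≈ 4.762 in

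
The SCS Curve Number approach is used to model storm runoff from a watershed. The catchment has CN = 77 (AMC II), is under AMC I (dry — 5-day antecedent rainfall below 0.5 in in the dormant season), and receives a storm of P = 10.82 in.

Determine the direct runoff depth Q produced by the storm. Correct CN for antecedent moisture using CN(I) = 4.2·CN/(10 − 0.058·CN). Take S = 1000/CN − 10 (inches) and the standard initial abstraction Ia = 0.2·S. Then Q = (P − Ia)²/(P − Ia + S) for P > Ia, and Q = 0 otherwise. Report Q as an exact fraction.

Adjust CN=77 to AMC I: 4.2·77/(10 − 0.058·77) → (1617/5) ÷ (2767/500) = 161700/2767 ≈ 58.439
Retention S: 1000/CN − 10 with CN=58.439 → S = 11500/1617 ≈ 7.112 in
Ia = 0.2S: 0.2·7.112 = 1.422 in (exactly 2300/1617)
Since P=10.820 > Ia=1.422: effective rainfall P−Ia = 759797/80850 in
Q: (759797/80850)² ÷ (1334797/80850) = 577291481209/107918337450 in (≈ 5.349 in)

Q = 577291481209/107918337450 in ≈ 5.349 in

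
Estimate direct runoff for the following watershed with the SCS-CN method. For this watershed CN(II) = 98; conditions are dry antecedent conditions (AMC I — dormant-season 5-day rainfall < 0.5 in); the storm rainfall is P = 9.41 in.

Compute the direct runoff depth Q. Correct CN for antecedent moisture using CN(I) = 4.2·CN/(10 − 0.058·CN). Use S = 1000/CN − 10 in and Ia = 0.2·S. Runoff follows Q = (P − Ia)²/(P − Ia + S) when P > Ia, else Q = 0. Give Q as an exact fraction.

Q = 918317807521/103752938100 in ≈ 8.851 in

Adjust CN=98 to AMC I: 4.2·98/(10 − 0.058·98) → (2058/5) ÷ (1079/250) = 102900/1079 ≈ 95.366
Max retention: S = 1000/(102900/1079) − 10 = 500/1029 in (≈ 0.486 in)
Initial abstraction Ia = S/5 = (500/1029)/5 = 100/1029 ≈ 0.097 in
P − Ia = 9.410 − 0.097 = 958289/102900 ≈ 9.313 in (> 0, runoff occurs)
Q = (958289/102900)²/((958289/102900) + 500/1029) = (918317807521/10588410000)/(1008289/102900) = 918317807521/103752938100 in ≈ 8.851 in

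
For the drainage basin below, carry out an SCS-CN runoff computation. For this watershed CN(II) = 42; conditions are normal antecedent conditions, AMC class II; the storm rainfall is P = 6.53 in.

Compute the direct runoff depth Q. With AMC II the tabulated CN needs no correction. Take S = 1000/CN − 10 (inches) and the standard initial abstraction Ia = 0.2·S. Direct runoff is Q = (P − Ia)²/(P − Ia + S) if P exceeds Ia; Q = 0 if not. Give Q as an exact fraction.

Q = 62615569/77517300 in ≈ 0.808 in

CN(II) = 42; AMC II needs no correction.
Max retention: S = 1000/42 − 10 = 290/21 in (≈ 13.810 in)
Ia = 0.2S: 0.2·13.810 = 2.762 in (exactly 58/21)
Excess rainfall: 6.530 − 2.762 = 3.768 in; P > Ia so Q > 0
Q = (7913/2100)²/((7913/2100) + 290/21) = (62615569/4410000)/(36913/2100) = 62615569/77517300 in ≈ 0.808 in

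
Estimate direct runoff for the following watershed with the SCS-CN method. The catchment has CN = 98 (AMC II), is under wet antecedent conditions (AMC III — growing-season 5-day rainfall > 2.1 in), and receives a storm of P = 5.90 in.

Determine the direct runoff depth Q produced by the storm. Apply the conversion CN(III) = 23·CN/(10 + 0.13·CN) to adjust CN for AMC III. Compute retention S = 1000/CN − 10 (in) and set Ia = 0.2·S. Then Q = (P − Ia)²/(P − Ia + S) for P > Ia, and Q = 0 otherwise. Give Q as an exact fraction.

Q = 4394761849/758392110 in ≈ 5.795 in

Wet (AMC III): CN(III) = 23·98/(10 + 0.13·98) = 2254/(1137/50) = 112700/1137 ≈ 99.120
Retention S: 1000/CN − 10 with CN=99.120 → S = 100/1127 ≈ 0.089 in
Ia = 0.2S: 0.2·0.089 = 0.018 in (exactly 20/1127)
Since P=5.900 > Ia=0.018: effective rainfall P−Ia = 66293/11270 in
Q: (66293/11270)² ÷ (67293/11270) = 4394761849/758392110 in (≈ 5.795 in)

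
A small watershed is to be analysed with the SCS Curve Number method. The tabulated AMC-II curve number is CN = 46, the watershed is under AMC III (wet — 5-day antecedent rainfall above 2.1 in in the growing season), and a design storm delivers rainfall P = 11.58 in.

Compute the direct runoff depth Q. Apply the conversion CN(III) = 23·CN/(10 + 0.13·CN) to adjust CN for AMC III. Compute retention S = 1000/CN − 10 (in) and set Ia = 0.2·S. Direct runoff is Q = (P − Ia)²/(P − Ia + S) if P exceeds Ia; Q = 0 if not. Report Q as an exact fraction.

Wet (AMC III): CN(III) = 23·46/(10 + 0.13·46) = 1058/(799/50) = 52900/799 ≈ 66.208
S = 1000/(52900/799) − 10 = 2700/529 in ≈ 5.104 in
Ia = 0.2·(2700/529) = 540/529 in ≈ 1.021 in
P − Ia = 11.580 − 1.021 = 279291/26450 ≈ 10.559 in (> 0, runoff occurs)
Q = (279291/26450)²/((279291/26450) + 2700/529) = (78003462681/699602500)/(414291/26450) = 26001154227/3652665650 in ≈ 7.118 in

Q = 26001154227/3652665650 in ≈ 7.118 in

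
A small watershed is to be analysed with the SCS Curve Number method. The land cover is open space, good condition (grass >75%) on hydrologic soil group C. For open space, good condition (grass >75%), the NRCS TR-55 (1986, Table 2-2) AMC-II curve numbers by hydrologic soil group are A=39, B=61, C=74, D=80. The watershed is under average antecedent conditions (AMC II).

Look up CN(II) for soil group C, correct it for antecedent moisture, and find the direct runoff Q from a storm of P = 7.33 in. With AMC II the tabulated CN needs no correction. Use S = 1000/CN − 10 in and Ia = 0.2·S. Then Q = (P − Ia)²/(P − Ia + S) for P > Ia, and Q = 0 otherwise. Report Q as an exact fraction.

NRCS table: open space, good condition (grass >75%), soil group C → CN(II) = 74
Average conditions: CN = 74 (no AMC adjustment).
Retention S: 1000/CN − 10 with CN=74.000 → S = 130/37 ≈ 3.514 in
Ia = 0.2S: 0.2·3.514 = 0.703 in (exactly 26/37)
Since P=7.330 > Ia=0.703: effective rainfall P−Ia = 24521/3700 in
Q: (24521/3700)² ÷ (37521/3700) = 601279441/138827700 in (≈ 4.331 in)

Q = 601279441/138827700 in ≈ 4.331 in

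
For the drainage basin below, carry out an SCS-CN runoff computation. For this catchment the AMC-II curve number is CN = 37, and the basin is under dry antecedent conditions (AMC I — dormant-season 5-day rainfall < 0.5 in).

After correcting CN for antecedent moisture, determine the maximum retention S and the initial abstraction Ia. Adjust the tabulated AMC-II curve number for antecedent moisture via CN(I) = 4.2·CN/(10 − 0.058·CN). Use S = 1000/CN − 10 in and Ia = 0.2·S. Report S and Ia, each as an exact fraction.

S = 1500/37 in ≈ 40.541 in; Ia = 300/37 in ≈ 8.108 in

Dry (AMC I): CN(I) = 4.2·37/(10 − 0.058·37) = (777/5)/(3927/500) = 3700/187 ≈ 19.786
S = 1000/(3700/187) − 10 = 1500/37 in ≈ 40.541 in
Ia = 0.2·(1500/37) = 300/37 in ≈ 8.108 in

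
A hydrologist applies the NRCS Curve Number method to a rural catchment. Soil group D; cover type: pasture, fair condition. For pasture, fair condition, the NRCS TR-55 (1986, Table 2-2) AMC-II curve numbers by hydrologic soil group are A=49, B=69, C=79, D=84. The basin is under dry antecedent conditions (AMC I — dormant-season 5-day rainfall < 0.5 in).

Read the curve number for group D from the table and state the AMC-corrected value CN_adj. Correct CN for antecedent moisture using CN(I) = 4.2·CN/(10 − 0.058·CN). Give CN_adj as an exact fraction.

CN_adj = 44100/641 ≈ 68.799

NRCS table: pasture, fair condition, soil group D → CN(II) = 84
CN(I) from CN(II)=84: (4.2·84)/(10 − 0.058·84) = 44100/641 ≈ 68.799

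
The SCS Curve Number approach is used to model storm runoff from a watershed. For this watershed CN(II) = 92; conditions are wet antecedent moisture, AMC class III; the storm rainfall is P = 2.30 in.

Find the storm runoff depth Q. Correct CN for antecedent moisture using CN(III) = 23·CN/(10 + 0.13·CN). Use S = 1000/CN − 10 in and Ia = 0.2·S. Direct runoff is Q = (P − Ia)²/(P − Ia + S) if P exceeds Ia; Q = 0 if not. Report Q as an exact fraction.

Q = 138462289/72827430 in ≈ 1.901 in

Wet (AMC III): CN(III) = 23·92/(10 + 0.13·92) = 2116/(549/25) = 52900/549 ≈ 96.357
Retention S: 1000/CN − 10 with CN=96.357 → S = 200/529 ≈ 0.378 in
Ia = 0.2S: 0.2·0.378 = 0.076 in (exactly 40/529)
P − Ia = 2.300 − 0.076 = 11767/5290 ≈ 2.224 in (> 0, runoff occurs)
Runoff Q = (P−Ia)²/(P−Ia+S) = (2.224)²/(2.224+0.378) = 138462289/72827430 ≈ 1.901 in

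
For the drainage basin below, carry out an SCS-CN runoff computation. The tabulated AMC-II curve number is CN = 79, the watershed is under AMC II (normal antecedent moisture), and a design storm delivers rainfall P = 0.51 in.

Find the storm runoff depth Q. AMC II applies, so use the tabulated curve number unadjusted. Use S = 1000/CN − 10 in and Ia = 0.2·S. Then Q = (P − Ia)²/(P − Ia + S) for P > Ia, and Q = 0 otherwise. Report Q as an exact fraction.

Q = 0 in ≈ 0.000 in

Average conditions: CN = 79 (no AMC adjustment).
Retention S: 1000/CN − 10 with CN=79.000 → S = 210/79 ≈ 2.658 in
Ia = 0.2·(210/79) = 42/79 in ≈ 0.532 in
P = 0.510 ≤ Ia = 0.532 in: entire storm abstracted, Q = 0.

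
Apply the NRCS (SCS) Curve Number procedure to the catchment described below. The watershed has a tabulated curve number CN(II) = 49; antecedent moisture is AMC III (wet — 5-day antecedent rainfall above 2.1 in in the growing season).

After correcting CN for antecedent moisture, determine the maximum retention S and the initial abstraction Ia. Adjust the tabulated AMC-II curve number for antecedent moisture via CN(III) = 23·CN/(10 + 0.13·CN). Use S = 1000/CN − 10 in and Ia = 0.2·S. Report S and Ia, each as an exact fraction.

S = 5100/1127 in ≈ 4.525 in; Ia = 1020/1127 in ≈ 0.905 in

CN(III) from CN(II)=49: (23·49)/(10 + 0.13·49) = 112700/1637 ≈ 68.845
Retention S: 1000/CN − 10 with CN=68.845 → S = 5100/1127 ≈ 4.525 in
Ia = 0.2S: 0.2·4.525 = 0.905 in (exactly 1020/1127)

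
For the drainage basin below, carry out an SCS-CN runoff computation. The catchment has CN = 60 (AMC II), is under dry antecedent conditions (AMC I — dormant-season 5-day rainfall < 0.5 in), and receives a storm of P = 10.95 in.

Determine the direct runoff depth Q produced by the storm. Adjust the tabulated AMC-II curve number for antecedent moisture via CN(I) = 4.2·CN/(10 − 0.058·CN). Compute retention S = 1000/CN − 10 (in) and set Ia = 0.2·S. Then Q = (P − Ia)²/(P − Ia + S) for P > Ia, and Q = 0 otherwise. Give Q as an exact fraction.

Dry (AMC I): CN(I) = 4.2·60/(10 − 0.058·60) = 252/(163/25) = 6300/163 ≈ 38.650
S = 1000/(6300/163) − 10 = 1000/63 in ≈ 15.873 in
Ia = 0.2S: 0.2·15.873 = 3.175 in (exactly 200/63)
P − Ia = 10.950 − 3.175 = 9797/1260 ≈ 7.775 in (> 0, runoff occurs)
Q: (9797/1260)² ÷ (29797/1260) = 95981209/37544220 in (≈ 2.556 in)

Q = 95981209/37544220 in ≈ 2.556 in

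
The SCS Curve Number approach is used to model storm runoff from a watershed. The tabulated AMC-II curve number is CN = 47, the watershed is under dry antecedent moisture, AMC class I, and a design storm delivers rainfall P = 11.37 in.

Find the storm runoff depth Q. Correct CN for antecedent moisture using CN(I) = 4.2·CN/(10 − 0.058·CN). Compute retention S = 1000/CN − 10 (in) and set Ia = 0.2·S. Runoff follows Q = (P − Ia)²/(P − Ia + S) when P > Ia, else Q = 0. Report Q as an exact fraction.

Q = 350723343961/320007015300 in ≈ 1.096 in

Dry (AMC I): CN(I) = 4.2·47/(10 − 0.058·47) = (987/5)/(3637/500) = 98700/3637 ≈ 27.138
Max retention: S = 1000/(98700/3637) − 10 = 26500/987 in (≈ 26.849 in)
Ia = 0.2·(26500/987) = 5300/987 in ≈ 5.370 in
P − Ia = 11.370 − 5.370 = 592219/98700 ≈ 6.000 in (> 0, runoff occurs)
Q: (592219/98700)² ÷ (3242219/98700) = 350723343961/320007015300 in (≈ 1.096 in)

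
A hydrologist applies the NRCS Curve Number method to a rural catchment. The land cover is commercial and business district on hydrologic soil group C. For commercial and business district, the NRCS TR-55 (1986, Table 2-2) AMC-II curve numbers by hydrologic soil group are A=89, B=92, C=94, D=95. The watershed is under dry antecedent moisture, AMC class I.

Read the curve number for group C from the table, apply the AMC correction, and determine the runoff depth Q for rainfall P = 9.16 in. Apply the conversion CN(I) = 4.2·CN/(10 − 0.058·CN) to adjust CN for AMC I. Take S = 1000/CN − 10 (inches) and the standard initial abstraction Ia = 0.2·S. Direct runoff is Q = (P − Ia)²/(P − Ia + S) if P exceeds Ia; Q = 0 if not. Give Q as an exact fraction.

Q = 5305811281/701929725 in ≈ 7.559 in

NRCS table: commercial and business district, soil group C → CN(II) = 94
CN(I) from CN(II)=94: (4.2·94)/(10 − 0.058·94) = 32900/379 ≈ 86.807
Retention S: 1000/CN − 10 with CN=86.807 → S = 500/329 ≈ 1.520 in
Ia = 0.2S: 0.2·1.520 = 0.304 in (exactly 100/329)
P − Ia = 9.160 − 0.304 = 72841/8225 ≈ 8.856 in (> 0, runoff occurs)
Q: (72841/8225)² ÷ (85341/8225) = 5305811281/701929725 in (≈ 7.559 in)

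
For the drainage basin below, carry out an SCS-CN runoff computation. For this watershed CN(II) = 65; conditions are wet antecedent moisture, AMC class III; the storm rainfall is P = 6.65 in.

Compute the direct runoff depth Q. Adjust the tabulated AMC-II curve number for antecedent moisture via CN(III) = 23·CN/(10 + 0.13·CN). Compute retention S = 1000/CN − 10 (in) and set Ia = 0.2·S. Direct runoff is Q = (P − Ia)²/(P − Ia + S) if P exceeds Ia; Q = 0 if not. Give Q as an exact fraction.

CN(III) from CN(II)=65: (23·65)/(10 + 0.13·65) = 29900/369 ≈ 81.030
Retention S: 1000/CN − 10 with CN=81.030 → S = 700/299 ≈ 2.341 in
Ia = 0.2S: 0.2·2.341 = 0.468 in (exactly 140/299)
Excess rainfall: 6.650 − 0.468 = 6.182 in; P > Ia so Q > 0
Runoff Q = (P−Ia)²/(P−Ia+S) = (6.182)²/(6.182+2.341) = 195222727/43540380 ≈ 4.484 in

Q = 195222727/43540380 in ≈ 4.484 in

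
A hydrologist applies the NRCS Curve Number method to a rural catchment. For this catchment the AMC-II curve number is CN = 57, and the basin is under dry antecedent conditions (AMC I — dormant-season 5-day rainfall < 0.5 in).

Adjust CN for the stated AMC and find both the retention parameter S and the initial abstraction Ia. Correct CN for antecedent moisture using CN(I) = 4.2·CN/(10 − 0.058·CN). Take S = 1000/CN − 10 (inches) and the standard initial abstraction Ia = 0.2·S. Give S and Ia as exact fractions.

CN(I) from CN(II)=57: (4.2·57)/(10 − 0.058·57) = 119700/3347 ≈ 35.763
Retention S: 1000/CN − 10 with CN=35.763 → S = 21500/1197 ≈ 17.962 in
Ia = 0.2S: 0.2·17.962 = 3.592 in (exactly 4300/1197)

S = 21500/1197 in ≈ 17.962 in; Ia = 4300/1197 in ≈ 3.592 in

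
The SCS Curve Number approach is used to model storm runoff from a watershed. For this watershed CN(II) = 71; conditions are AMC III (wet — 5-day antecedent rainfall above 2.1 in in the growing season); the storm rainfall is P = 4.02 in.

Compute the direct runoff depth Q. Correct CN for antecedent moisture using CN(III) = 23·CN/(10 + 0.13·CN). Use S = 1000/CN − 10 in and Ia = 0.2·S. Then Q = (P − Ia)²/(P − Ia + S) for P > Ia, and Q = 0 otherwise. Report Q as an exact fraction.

Q = 89540388289/36271624450 in ≈ 2.469 in

Wet (AMC III): CN(III) = 23·71/(10 + 0.13·71) = 1633/(1923/100) = 163300/1923 ≈ 84.919
Max retention: S = 1000/(163300/1923) − 10 = 2900/1633 in (≈ 1.776 in)
Ia = 0.2·(2900/1633) = 580/1633 in ≈ 0.355 in
P − Ia = 4.020 − 0.355 = 299233/81650 ≈ 3.665 in (> 0, runoff occurs)
Q = (299233/81650)²/((299233/81650) + 2900/1633) = (89540388289/6666722500)/(444233/81650) = 89540388289/36271624450 in ≈ 2.469 in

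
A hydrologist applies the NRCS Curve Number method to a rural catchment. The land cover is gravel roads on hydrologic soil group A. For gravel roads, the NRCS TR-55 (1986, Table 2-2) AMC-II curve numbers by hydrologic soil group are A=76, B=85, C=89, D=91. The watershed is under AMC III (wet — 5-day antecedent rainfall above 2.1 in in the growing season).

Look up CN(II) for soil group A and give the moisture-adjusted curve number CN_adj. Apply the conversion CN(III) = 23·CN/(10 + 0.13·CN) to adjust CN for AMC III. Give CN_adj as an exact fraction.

CN_adj = 43700/497 ≈ 87.928

NRCS table: gravel roads, soil group A → CN(II) = 76
CN(III) from CN(II)=76: (23·76)/(10 + 0.13·76) = 43700/497 ≈ 87.928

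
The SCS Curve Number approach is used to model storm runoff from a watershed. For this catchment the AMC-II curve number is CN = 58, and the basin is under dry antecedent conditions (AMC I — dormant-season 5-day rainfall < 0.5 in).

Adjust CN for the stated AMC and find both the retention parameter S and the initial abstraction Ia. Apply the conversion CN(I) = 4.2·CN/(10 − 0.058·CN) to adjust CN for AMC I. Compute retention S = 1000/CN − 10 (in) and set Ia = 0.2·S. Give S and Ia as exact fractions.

S = 500/29 in ≈ 17.241 in; Ia = 100/29 in ≈ 3.448 in

Adjust CN=58 to AMC I: 4.2·58/(10 − 0.058·58) → (1218/5) ÷ (1659/250) = 2900/79 ≈ 36.709
Retention S: 1000/CN − 10 with CN=36.709 → S = 500/29 ≈ 17.241 in
Ia = 0.2S: 0.2·17.241 = 3.448 in (exactly 100/29)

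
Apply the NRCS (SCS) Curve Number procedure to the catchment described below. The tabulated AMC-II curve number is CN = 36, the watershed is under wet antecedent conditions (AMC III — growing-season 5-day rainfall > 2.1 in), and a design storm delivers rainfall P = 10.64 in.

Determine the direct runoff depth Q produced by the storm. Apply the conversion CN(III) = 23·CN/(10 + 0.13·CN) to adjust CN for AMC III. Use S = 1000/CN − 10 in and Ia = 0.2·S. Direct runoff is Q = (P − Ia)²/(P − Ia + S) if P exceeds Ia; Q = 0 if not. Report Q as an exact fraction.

Q = 1107415922/225272925 in ≈ 4.916 in

Adjust CN=36 to AMC III: 23·36/(10 + 0.13·36) → 828 ÷ (367/25) = 20700/367 ≈ 56.403
Max retention: S = 1000/(20700/367) − 10 = 1600/207 in (≈ 7.729 in)
Ia = 0.2S: 0.2·7.729 = 1.546 in (exactly 320/207)
Excess rainfall: 10.640 − 1.546 = 9.094 in; P > Ia so Q > 0
Q: (47062/5175)² ÷ (87062/5175) = 1107415922/225272925 in (≈ 4.916 in)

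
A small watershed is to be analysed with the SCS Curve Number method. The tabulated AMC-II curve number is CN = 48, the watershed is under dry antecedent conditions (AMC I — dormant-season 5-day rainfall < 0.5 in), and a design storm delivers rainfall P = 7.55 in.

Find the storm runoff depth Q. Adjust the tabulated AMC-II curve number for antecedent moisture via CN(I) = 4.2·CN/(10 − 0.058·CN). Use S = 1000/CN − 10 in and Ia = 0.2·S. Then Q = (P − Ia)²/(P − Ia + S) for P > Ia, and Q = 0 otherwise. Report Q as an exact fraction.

Q = 9078169/44746380 in ≈ 0.203 in

CN(I) from CN(II)=48: (4.2·48)/(10 − 0.058·48) = 12600/451 ≈ 27.938
Max retention: S = 1000/(12600/451) − 10 = 1625/63 in (≈ 25.794 in)
Ia = 0.2·(1625/63) = 325/63 in ≈ 5.159 in
P − Ia = 7.550 − 5.159 = 3013/1260 ≈ 2.391 in (> 0, runoff occurs)
Q = (3013/1260)²/((3013/1260) + 1625/63) = (9078169/1587600)/(35513/1260) = 9078169/44746380 in ≈ 0.203 in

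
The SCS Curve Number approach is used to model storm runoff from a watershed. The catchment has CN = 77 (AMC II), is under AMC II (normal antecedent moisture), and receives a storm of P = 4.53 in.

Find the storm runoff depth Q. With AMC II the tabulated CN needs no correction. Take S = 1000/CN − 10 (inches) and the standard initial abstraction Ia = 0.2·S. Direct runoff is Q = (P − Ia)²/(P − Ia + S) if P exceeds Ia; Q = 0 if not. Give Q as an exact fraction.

Q = 916938961/410263700 in ≈ 2.235 in

Average conditions: CN = 77 (no AMC adjustment).
Retention S: 1000/CN − 10 with CN=77.000 → S = 230/77 ≈ 2.987 in
Ia = 0.2·(230/77) = 46/77 in ≈ 0.597 in
Excess rainfall: 4.530 − 0.597 = 3.933 in; P > Ia so Q > 0
Q: (30281/7700)² ÷ (53281/7700) = 916938961/410263700 in (≈ 2.235 in)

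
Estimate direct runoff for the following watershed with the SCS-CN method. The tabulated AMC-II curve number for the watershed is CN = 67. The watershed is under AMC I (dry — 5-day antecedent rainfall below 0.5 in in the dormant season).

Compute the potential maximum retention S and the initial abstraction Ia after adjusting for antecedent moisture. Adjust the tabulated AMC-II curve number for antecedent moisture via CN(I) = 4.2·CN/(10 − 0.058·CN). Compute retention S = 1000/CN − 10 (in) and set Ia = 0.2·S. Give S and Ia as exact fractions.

S = 5500/469 in ≈ 11.727 in; Ia = 1100/469 in ≈ 2.345 in

Adjust CN=67 to AMC I: 4.2·67/(10 − 0.058·67) → (1407/5) ÷ (3057/500) = 46900/1019 ≈ 46.026
S = 1000/(46900/1019) − 10 = 5500/469 in ≈ 11.727 in
Initial abstraction Ia = S/5 = (5500/469)/5 = 1100/469 ≈ 2.345 in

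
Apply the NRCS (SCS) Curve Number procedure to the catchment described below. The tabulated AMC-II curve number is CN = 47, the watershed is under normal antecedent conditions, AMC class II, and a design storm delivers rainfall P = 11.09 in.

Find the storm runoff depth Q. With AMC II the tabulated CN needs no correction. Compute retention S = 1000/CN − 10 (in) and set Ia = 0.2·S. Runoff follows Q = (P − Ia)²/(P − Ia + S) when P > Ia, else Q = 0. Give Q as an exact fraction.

AMC II — tabulated CN = 47 applies directly.
S = 1000/47 − 10 = 530/47 in ≈ 11.277 in
Ia = 0.2·(530/47) = 106/47 in ≈ 2.255 in
P − Ia = 11.090 − 2.255 = 41523/4700 ≈ 8.835 in (> 0, runoff occurs)
Q: (41523/4700)² ÷ (94523/4700) = 1724159529/444258100 in (≈ 3.881 in)

Q = 1724159529/444258100 in ≈ 3.881 in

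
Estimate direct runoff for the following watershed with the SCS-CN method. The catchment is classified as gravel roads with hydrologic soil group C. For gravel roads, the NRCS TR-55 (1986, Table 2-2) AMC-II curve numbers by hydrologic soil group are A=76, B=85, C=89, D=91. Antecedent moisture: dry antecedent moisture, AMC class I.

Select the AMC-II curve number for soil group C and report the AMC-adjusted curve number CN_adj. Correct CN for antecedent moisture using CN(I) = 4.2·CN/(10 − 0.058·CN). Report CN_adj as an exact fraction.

CN_adj = 186900/2419 ≈ 77.263

NRCS table: gravel roads, soil group C → CN(II) = 89
Adjust CN=89 to AMC I: 4.2·89/(10 − 0.058·89) → (1869/5) ÷ (2419/500) = 186900/2419 ≈ 77.263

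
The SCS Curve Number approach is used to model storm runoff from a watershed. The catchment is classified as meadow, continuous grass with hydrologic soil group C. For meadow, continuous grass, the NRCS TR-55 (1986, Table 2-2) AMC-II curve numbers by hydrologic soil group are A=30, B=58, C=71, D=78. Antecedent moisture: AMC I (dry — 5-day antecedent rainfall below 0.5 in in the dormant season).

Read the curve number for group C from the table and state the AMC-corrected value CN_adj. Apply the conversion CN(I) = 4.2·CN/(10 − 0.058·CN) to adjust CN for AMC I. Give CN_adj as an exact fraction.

CN_adj = 149100/2941 ≈ 50.697

NRCS table: meadow, continuous grass, soil group C → CN(II) = 71
Adjust CN=71 to AMC I: 4.2·71/(10 − 0.058·71) → (1491/5) ÷ (2941/500) = 149100/2941 ≈ 50.697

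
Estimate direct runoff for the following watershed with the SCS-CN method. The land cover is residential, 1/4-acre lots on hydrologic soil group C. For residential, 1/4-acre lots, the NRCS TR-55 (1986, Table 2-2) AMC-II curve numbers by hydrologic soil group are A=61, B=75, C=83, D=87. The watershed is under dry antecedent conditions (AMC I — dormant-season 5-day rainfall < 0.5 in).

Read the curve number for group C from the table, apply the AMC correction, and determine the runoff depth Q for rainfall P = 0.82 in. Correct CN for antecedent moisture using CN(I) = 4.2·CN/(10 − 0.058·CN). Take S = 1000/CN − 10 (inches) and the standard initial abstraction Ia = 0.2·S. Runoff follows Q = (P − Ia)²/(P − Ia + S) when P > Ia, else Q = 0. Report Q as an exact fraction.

Q = 0 in ≈ 0.000 in

NRCS table: residential, 1/4-acre lots, soil group C → CN(II) = 83
CN(I) from CN(II)=83: (4.2·83)/(10 − 0.058·83) = 174300/2593 ≈ 67.219
Max retention: S = 1000/(174300/2593) − 10 = 8500/1743 in (≈ 4.877 in)
Initial abstraction Ia = S/5 = (8500/1743)/5 = 1700/1743 ≈ 0.975 in
P = 0.820 ≤ Ia = 0.975 in: entire storm abstracted, Q = 0.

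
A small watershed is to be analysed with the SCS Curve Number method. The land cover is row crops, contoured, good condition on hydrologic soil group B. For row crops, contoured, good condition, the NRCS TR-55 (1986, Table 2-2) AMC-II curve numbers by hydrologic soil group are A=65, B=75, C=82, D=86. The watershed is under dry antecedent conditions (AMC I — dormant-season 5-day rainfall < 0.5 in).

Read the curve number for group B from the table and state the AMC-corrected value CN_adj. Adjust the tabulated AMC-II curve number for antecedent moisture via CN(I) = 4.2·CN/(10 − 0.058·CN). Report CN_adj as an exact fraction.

CN_adj = 6300/113 ≈ 55.752

NRCS table: row crops, contoured, good condition, soil group B → CN(II) = 75
CN(I) from CN(II)=75: (4.2·75)/(10 − 0.058·75) = 6300/113 ≈ 55.752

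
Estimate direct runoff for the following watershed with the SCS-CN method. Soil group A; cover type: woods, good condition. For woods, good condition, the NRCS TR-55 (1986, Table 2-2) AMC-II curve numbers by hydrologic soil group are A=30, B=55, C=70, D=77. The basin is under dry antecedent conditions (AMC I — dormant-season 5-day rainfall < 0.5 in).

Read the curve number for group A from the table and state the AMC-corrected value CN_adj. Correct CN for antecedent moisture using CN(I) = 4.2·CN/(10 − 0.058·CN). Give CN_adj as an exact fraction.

CN_adj = 900/59 ≈ 15.254

NRCS table: woods, good condition, soil group A → CN(II) = 30
Adjust CN=30 to AMC I: 4.2·30/(10 − 0.058·30) → 126 ÷ (413/50) = 900/59 ≈ 15.254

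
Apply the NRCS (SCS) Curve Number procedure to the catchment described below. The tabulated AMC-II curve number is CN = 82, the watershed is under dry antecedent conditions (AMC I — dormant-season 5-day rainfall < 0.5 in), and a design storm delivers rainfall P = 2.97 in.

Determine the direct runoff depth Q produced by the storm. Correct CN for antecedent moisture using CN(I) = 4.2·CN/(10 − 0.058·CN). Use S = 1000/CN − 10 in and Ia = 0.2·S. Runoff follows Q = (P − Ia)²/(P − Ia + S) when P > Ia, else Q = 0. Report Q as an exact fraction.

Dry (AMC I): CN(I) = 4.2·82/(10 − 0.058·82) = (1722/5)/(1311/250) = 28700/437 ≈ 65.675
Retention S: 1000/CN − 10 with CN=65.675 → S = 1500/287 ≈ 5.226 in
Ia = 0.2S: 0.2·5.226 = 1.045 in (exactly 300/287)
Excess rainfall: 2.970 − 1.045 = 1.925 in; P > Ia so Q > 0
Q = (55239/28700)²/((55239/28700) + 1500/287) = (3051347121/823690000)/(205239/28700) = 1017115707/1963453100 in ≈ 0.518 in

Q = 1017115707/1963453100 in ≈ 0.518 in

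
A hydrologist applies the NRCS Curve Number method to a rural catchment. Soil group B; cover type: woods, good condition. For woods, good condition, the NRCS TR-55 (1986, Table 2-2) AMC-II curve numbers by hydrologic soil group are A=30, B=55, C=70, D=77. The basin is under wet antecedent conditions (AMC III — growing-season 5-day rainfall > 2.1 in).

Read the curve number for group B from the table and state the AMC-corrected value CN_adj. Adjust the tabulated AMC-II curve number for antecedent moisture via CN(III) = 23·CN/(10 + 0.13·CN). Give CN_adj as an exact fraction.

CN_adj = 25300/343 ≈ 73.761

NRCS table: woods, good condition, soil group B → CN(II) = 55
CN(III) from CN(II)=55: (23·55)/(10 + 0.13·55) = 25300/343 ≈ 73.761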